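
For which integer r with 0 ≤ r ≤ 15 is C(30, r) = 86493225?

C(30,r) increases on 0 ≤ r ≤ 15. C(30,11) = 54627300 and C(30,12) = 86493225, so r = 12.

12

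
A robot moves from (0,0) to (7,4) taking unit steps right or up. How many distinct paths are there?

Each path is a sequence of 11 steps with 7 rights: C(11,7) = 330.

330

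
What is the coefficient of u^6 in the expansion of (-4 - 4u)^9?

The general term is C(9,j)·(-4)^j·(-4u)^(9-j); the u^6 term has j = 3.
C(9,3) = 84.
Coefficient = C(9,3) · (-4)^3 · (-4)^6 = 84 · (-64) · 4096 = -22020096.

-22020096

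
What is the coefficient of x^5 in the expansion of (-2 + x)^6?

-12

The general term is C(6,j)·(-2)^j·(x)^(6-j); the x^5 term has j = 1.
C(6,1) = 6.
Coefficient = C(6,1) · (-2)^1 = 6 · (-2) = -12.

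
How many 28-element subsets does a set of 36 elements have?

30260340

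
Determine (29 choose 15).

77558760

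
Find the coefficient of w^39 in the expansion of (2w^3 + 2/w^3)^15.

491520

General term: C(15,j)·(2w^3)^j·(2/w^3)^(15-j), with w-exponent 3j − 3(15−j) = 6j − 45.
Set 6j − 45 = 39: j = 14.
C(15,14) = 15; 2^14 = 16384; 2^1 = 2.
Coefficient = 15 · 16384 · 2 = 491520.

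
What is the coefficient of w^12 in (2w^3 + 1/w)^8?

General term: C(8,j)·(2w^3)^j·(1/w)^(8-j), with w-exponent 3j − 1(8−j) = 4j − 8.
Set 4j − 8 = 12: j = 5.
C(8,5) = 56; 2^5 = 32; 1^3 = 1.
Coefficient = 56 · 32 · 1 = 1792.

1792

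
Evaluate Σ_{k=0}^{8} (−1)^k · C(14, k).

1287

The partial alternating sum Σ_{k=0}^{8} (−1)^k C(14,k) = (−1)^8 C(13,8) = 1287.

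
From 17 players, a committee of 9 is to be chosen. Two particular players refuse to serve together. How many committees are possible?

17875

All 9-subsets: C(17,9) = 24310. Those containing both fixed elements: C(15,7) = 6435.
24310 − 6435 = 17875.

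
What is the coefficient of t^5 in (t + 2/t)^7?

14

General term: C(7,j)·(t)^j·(2/t)^(7-j), with t-exponent 1j − 1(7−j) = 2j − 7.
Set 2j − 7 = 5: j = 6.
C(7,6) = 7; 1^6 = 1; 2^1 = 2.
Coefficient = 7 · 1 · 2 = 14.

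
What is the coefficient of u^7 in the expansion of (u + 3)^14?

7505784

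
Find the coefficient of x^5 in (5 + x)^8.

7000

The general term is C(8,j)·(5)^j·(x)^(8-j); the x^5 term has j = 3.
C(8,3) = 56.
Coefficient = C(8,3) · 5^3 = 56 · 125 = 7000.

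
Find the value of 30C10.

30045015

C(30,10) = (30·29·28·27·26·25·24·23·22·21) / 10! = 109027350432000 / 3628800 = 30045015.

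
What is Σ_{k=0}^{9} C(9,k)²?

48620

Σ C(9,k)² is the coefficient of x^9 in (1+x)^9(1+x)^9 = (1+x)^18, i.e. C(18,9) = 48620.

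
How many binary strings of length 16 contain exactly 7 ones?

11440

Choose the 7 positions: C(16,7) = 11440.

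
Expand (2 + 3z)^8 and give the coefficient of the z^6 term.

81648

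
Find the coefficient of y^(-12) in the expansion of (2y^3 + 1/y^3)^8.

112

General term: C(8,j)·(2y^3)^j·(1/y^3)^(8-j), with y-exponent 3j − 3(8−j) = 6j − 24.
Set 6j − 24 = -12: j = 2.
C(8,2) = 28; 2^2 = 4; 1^6 = 1.
Coefficient = 28 · 4 · 1 = 112.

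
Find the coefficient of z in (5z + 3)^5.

2025

The general term is C(5,j)·(5z)^j·(3)^(5-j); the z^1 term has j = 1.
C(5,1) = 5.
Coefficient = C(5,1) · 5^1 · 3^4 = 5 · 5 · 81 = 2025.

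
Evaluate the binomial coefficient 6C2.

15

C(6,2) = (6·5) / 2! = 30 / 2 = 15.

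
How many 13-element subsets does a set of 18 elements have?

8568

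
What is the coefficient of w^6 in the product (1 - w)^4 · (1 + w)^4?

Coefficient of w^6 = Σ_{j} C(4,j)·(-1)^j·C(4,6-j)·1^(6-j) for j from 2 to 4.
= 6 + (-16) + 6 = -4.

-4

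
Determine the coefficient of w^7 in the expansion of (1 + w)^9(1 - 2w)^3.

Coefficient of w^7 = Σ_{j} C(9,j)·1^j·C(3,7-j)·(-2)^(7-j) for j from 4 to 7.
= (-1008) + 1512 + (-504) + 36 = 36.

36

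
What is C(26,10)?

5311735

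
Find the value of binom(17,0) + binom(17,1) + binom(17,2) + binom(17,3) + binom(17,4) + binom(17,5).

9402

1 + 17 + 136 + 680 + 2380 + 6188 = 9402.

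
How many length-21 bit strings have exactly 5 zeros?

Choose the 5 positions: C(21,5) = 20349.

20349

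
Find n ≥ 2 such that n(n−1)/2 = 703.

38

n(n−1)/2 = 703 ⇒ n(n−1) = 1406. Since 38·37 = 1406, n = 38.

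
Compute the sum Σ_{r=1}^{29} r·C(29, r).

Since r·C(29,r) = 29·C(28,r−1), the sum is 29·2^28 = 29·268435456 = 7784628224.

7784628224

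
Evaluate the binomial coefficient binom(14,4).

1001

C(14,4) = (14·13·12·11) / 4! = 24024 / 24 = 1001.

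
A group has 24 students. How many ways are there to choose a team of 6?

This is C(24,6) = 134596.

134596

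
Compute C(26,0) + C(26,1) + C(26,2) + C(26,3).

2952

1 + 26 + 325 + 2600 = 2952.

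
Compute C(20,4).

4845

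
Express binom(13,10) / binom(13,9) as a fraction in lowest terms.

2/5

C(n,k+1)/C(n,k) = (n−k)/(k+1) = (13−9)/(9+1) = 4/10 = 2/5.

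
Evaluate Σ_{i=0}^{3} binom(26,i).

1 + 26 + 325 + 2600 = 2952.

2952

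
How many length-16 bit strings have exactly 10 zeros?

Choose the 10 positions: C(16,10) = 8008.

8008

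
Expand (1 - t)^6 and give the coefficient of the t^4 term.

15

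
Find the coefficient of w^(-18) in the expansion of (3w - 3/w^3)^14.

14363255907

General term: C(14,j)·(3w)^j·(-3/w^3)^(14-j), with w-exponent 1j − 3(14−j) = 4j − 42.
Set 4j − 42 = -18: j = 6.
C(14,6) = 3003; 3^6 = 729; (-3)^8 = 6561.
Coefficient = 3003 · 729 · 6561 = 14363255907.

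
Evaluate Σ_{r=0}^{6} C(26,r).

1 + 26 + 325 + 2600 + 14950 + 65780 + 230230 = 313912.

313912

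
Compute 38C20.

33578000610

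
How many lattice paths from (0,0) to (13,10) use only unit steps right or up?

1144066

Each path is a sequence of 23 steps with 13 rights: C(23,13) = 1144066.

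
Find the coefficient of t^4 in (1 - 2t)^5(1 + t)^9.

86

Coefficient of t^4 = Σ_{j} C(5,j)·(-2)^j·C(9,4-j)·1^(4-j) for j from 0 to 4.
= 126 + (-840) + 1440 + (-720) + 80 = 86.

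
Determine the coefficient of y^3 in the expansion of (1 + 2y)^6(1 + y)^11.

1645

Coefficient of y^3 = Σ_{j} C(6,j)·2^j·C(11,3-j)·1^(3-j) for j from 0 to 3.
= 165 + 660 + 660 + 160 = 1645.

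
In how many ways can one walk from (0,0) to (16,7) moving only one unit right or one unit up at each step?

Each path is a sequence of 23 steps with 16 rights: C(23,16) = 245157.

245157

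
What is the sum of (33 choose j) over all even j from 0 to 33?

4294967296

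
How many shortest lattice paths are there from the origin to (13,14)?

Each path is a sequence of 27 steps with 13 rights: C(27,13) = 20058300.

20058300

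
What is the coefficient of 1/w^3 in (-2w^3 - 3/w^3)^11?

General term: C(11,j)·(-2w^3)^j·(-3/w^3)^(11-j), with w-exponent 3j − 3(11−j) = 6j − 33.
Set 6j − 33 = -3: j = 5.
C(11,5) = 462; (-2)^5 = -32; (-3)^6 = 729.
Coefficient = 462 · (-32) · 729 = -10777536.

-10777536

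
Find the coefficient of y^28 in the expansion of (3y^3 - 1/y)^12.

General term: C(12,j)·(3y^3)^j·(-1/y)^(12-j), with y-exponent 3j − 1(12−j) = 4j − 12.
Set 4j − 12 = 28: j = 10.
C(12,10) = 66; 3^10 = 59049; (-1)^2 = 1.
Coefficient = 66 · 59049 · 1 = 3897234.

3897234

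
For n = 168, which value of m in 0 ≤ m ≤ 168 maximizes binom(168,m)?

84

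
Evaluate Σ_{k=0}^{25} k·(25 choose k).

419430400

Differentiating (1+x)^25 and setting x=1: Σ k·C(25,k) = 25·2^24 = 419430400.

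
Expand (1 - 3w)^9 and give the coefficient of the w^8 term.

The general term is C(9,j)·(1)^j·(-3w)^(9-j); the w^8 term has j = 1.
C(9,1) = 9.
Coefficient = C(9,1) · (-3)^8 = 9 · 6561 = 59049.

59049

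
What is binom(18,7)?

31824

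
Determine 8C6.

28

C(8,6) = C(8,2) by symmetry.
C(8,2) = (8·7) / 2! = 56 / 2 = 28.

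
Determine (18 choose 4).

3060

C(18,4) = (18·17·16·15) / 4! = 73440 / 24 = 3060.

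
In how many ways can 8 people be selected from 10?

45

This is C(10,8) = 45.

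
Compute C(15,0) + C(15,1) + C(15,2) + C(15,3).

1 + 15 + 105 + 455 = 576.

576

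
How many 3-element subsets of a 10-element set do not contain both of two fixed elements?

112

All 3-subsets: C(10,3) = 120. Those containing both fixed elements: C(8,1) = 8.
120 − 8 = 112.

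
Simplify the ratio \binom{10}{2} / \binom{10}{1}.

9/2

C(n,k+1)/C(n,k) = (n−k)/(k+1) = (10−1)/(1+1) = 9/2.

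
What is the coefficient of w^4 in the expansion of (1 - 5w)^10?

131250

The general term is C(10,j)·(1)^j·(-5w)^(10-j); the w^4 term has j = 6.
C(10,6) = 210.
Coefficient = C(10,6) · (-5)^4 = 210 · 625 = 131250.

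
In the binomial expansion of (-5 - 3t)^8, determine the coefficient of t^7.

87480

The general term is C(8,j)·(-5)^j·(-3t)^(8-j); the t^7 term has j = 1.
C(8,1) = 8.
Coefficient = C(8,1) · (-5)^1 · (-3)^7 = 8 · (-5) · (-2187) = 87480.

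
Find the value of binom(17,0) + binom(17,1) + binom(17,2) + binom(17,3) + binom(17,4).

1 + 17 + 136 + 680 + 2380 = 3214.

3214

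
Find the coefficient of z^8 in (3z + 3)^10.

2657205

The general term is C(10,j)·(3z)^j·(3)^(10-j); the z^8 term has j = 8.
C(10,8) = 45.
Coefficient = C(10,8) · 3^8 · 3^2 = 45 · 6561 · 9 = 2657205.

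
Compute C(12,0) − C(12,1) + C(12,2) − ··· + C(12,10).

The partial alternating sum Σ_{k=0}^{10} (−1)^k C(12,k) = (−1)^10 C(11,10) = 11.

11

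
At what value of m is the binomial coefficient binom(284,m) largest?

142

C(284,m) is maximized at m = 284/2 = 142.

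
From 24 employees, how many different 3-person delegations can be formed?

This is C(24,3) = 2024.

2024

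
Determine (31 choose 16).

300540195

C(31,16) = C(31,15) by symmetry.
C(31,15) = (31·30·29·28·27·26·25·24·23·22·21·20·19·18·17) / 15! = 393008709555221760000 / 1307674368000 = 300540195.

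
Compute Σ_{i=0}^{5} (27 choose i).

101584

1 + 27 + 351 + 2925 + 17550 + 80730 = 101584.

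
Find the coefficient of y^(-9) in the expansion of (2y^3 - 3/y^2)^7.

General term: C(7,j)·(2y^3)^j·(-3/y^2)^(7-j), with y-exponent 3j − 2(7−j) = 5j − 14.
Set 5j − 14 = -9: j = 1.
C(7,1) = 7; 2^1 = 2; (-3)^6 = 729.
Coefficient = 7 · 2 · 729 = 10206.

10206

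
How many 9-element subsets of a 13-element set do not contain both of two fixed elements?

385

All 9-subsets: C(13,9) = 715. Those containing both fixed elements: C(11,7) = 330.
715 − 330 = 385.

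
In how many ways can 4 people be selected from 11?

330

This is C(11,4) = 330.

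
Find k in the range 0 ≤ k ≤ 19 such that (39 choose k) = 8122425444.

13

C(39,k) increases on 0 ≤ k ≤ 19. C(39,12) = 3910797436 and C(39,13) = 8122425444, so k = 13.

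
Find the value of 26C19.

C(26,19) = C(26,7) by symmetry.
C(26,7) = (26·25·24·23·22·21·20) / 7! = 3315312000 / 5040 = 657800.

657800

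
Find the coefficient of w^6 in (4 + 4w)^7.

114688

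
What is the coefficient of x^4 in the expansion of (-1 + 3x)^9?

The general term is C(9,j)·(-1)^j·(3x)^(9-j); the x^4 term has j = 5.
C(9,5) = 126.
Coefficient = C(9,5) · (-1)^5 · 3^4 = 126 · (-1) · 81 = -10206.

-10206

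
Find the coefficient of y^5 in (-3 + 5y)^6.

-56250

The general term is C(6,j)·(-3)^j·(5y)^(6-j); the y^5 term has j = 1.
C(6,1) = 6.
Coefficient = C(6,1) · (-3)^1 · 5^5 = 6 · (-3) · 3125 = -56250.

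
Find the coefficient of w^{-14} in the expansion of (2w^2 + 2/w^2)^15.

44728320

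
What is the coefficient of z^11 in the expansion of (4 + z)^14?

23296

The general term is C(14,j)·(4)^j·(z)^(14-j); the z^11 term has j = 3.
C(14,3) = 364.
Coefficient = C(14,3) · 4^3 = 364 · 64 = 23296.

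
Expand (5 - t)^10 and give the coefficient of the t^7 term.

-15000

The general term is C(10,j)·(5)^j·(-t)^(10-j); the t^7 term has j = 3.
C(10,3) = 120.
Coefficient = C(10,3) · 5^3 · (-1)^7 = 120 · 125 · (-1) = -15000.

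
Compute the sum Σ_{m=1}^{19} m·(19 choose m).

4980736

Differentiating (1+x)^19 and setting x=1: Σ m·C(19,m) = 19·2^18 = 4980736.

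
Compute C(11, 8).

165

C(11,8) = C(11,3) by symmetry.
C(11,3) = (11·10·9) / 3! = 990 / 6 = 165.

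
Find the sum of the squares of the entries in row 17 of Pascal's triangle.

By Vandermonde's identity, Σ C(17,r)² = C(34,17) = 2333606220.

2333606220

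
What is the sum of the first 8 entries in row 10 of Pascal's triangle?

1 + 10 + 45 + 120 + 210 + 252 + 210 + 120 = 968.

968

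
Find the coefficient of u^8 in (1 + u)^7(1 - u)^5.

Coefficient of u^8 = Σ_{j} C(7,j)·1^j·C(5,8-j)·(-1)^(8-j) for j from 3 to 7.
= (-35) + 175 + (-210) + 70 + (-5) = -5.

-5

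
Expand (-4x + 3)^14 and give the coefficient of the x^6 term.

The general term is C(14,j)·(-4x)^j·(3)^(14-j); the x^6 term has j = 6.
C(14,6) = 3003.
Coefficient = C(14,6) · (-4)^6 · 3^8 = 3003 · 4096 · 6561 = 80702189568.

80702189568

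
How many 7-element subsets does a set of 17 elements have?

19448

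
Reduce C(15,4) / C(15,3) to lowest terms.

C(n,k+1)/C(n,k) = (n−k)/(k+1) = (15−3)/(3+1) = 12/4 = 3.

3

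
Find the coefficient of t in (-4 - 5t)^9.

-2949120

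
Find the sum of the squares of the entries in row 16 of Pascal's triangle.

601080390

Σ C(16,j)² is the coefficient of x^16 in (1+x)^16(1+x)^16 = (1+x)^32, i.e. C(32,16) = 601080390.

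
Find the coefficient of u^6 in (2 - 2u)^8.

7168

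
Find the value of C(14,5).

2002

C(14,5) = (14·13·12·11·10) / 5! = 240240 / 120 = 2002.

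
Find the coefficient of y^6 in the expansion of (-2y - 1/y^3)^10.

General term: C(10,j)·(-2y)^j·(-1/y^3)^(10-j), with y-exponent 1j − 3(10−j) = 4j − 30.
Set 4j − 30 = 6: j = 9.
C(10,9) = 10; (-2)^9 = -512; (-1)^1 = -1.
Coefficient = 10 · (-512) · (-1) = 5120.

5120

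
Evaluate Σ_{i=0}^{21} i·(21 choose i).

Differentiating (1+x)^21 and setting x=1: Σ i·C(21,i) = 21·2^20 = 22020096.

22020096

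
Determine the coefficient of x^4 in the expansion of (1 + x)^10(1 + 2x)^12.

40490

Coefficient of x^4 = Σ_{j} C(10,j)·1^j·C(12,4-j)·2^(4-j) for j from 0 to 4.
= 7920 + 17600 + 11880 + 2880 + 210 = 40490.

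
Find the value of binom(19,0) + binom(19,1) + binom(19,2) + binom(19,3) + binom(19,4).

5036

1 + 19 + 171 + 969 + 3876 = 5036.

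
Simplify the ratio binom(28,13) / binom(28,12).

16/13

C(n,k+1)/C(n,k) = (n−k)/(k+1) = (28−12)/(12+1) = 16/13.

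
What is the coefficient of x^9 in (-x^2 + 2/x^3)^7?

14

General term: C(7,j)·(-x^2)^j·(2/x^3)^(7-j), with x-exponent 2j − 3(7−j) = 5j − 21.
Set 5j − 21 = 9: j = 6.
C(7,6) = 7; (-1)^6 = 1; 2^1 = 2.
Coefficient = 7 · 1 · 2 = 14.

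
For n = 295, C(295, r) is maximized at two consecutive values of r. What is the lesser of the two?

147

For odd n = 295, C(295,r) peaks at r = (n−1)/2 and (n+1)/2; the lesser is 147.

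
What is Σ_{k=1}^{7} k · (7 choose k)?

Differentiating (1+x)^7 and setting x=1: Σ k·C(7,k) = 7·2^6 = 448.

448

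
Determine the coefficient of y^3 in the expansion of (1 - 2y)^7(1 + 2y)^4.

88

Coefficient of y^3 = Σ_{j} C(7,j)·(-2)^j·C(4,3-j)·2^(3-j) for j from 0 to 3.
= 32 + (-336) + 672 + (-280) = 88.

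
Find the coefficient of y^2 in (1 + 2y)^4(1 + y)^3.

51

Coefficient of y^2 = Σ_{j} C(4,j)·2^j·C(3,2-j)·1^(2-j) for j from 0 to 2.
= 3 + 24 + 24 = 51.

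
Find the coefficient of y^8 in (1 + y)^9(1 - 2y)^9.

Coefficient of y^8 = Σ_{j} C(9,j)·1^j·C(9,8-j)·(-2)^(8-j) for j from 0 to 8.
= 2304 + (-41472) + 193536 + (-338688) + 254016 + (-84672) + 12096 + (-648) + 9 = -3519.

-3519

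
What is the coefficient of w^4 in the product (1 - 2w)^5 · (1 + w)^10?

90

Coefficient of w^4 = Σ_{j} C(5,j)·(-2)^j·C(10,4-j)·1^(4-j) for j from 0 to 4.
= 210 + (-1200) + 1800 + (-800) + 80 = 90.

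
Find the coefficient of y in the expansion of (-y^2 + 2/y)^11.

General term: C(11,j)·(-y^2)^j·(2/y)^(11-j), with y-exponent 2j − 1(11−j) = 3j − 11.
Set 3j − 11 = 1: j = 4.
C(11,4) = 330; (-1)^4 = 1; 2^7 = 128.
Coefficient = 330 · 1 · 128 = 42240.

42240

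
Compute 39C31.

C(39,31) = C(39,8) by symmetry.
C(39,8) = (39·38·37·36·35·34·33·32) / 8! = 2480637519360 / 40320 = 61523748.

61523748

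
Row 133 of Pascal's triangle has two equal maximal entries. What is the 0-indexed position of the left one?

66

For odd n = 133, C(133,i) peaks at i = (n−1)/2 and (n+1)/2; the lesser is 66.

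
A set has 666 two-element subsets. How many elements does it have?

37

n(n−1)/2 = 666 ⇒ n(n−1) = 1332. Since 37·36 = 1332, n = 37.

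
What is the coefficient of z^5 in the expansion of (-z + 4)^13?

-84344832

The general term is C(13,j)·(-z)^j·(4)^(13-j); the z^5 term has j = 5.
C(13,5) = 1287.
Coefficient = C(13,5) · (-1)^5 · 4^8 = 1287 · (-1) · 65536 = -84344832.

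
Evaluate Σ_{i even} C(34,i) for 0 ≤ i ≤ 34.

8589934592

Even-i terms of row 34 sum to 2^33 = 8589934592.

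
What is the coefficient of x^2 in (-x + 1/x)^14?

General term: C(14,j)·(-x)^j·(1/x)^(14-j), with x-exponent 1j − 1(14−j) = 2j − 14.
Set 2j − 14 = 2: j = 8.
C(14,8) = 3003; (-1)^8 = 1; 1^6 = 1.
Coefficient = 3003 · 1 · 1 = 3003.

3003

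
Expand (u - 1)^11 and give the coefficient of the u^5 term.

The general term is C(11,j)·(u)^j·(-1)^(11-j); the u^5 term has j = 5.
C(11,5) = 462.
Coefficient = C(11,5) = 462.

462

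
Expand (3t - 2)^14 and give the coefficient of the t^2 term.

3354624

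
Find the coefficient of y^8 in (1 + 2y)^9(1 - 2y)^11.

Coefficient of y^8 = Σ_{j} C(9,j)·2^j·C(11,8-j)·(-2)^(8-j) for j from 0 to 8.
= 42240 + (-760320) + 4257792 + (-9934848) + 10644480 + (-5322240) + 1182720 + (-101376) + 2304 = 10752.

10752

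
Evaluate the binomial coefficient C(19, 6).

C(19,6) = (19·18·17·16·15·14) / 6! = 19535040 / 720 = 27132.

27132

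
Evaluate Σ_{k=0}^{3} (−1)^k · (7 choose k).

The partial alternating sum Σ_{k=0}^{3} (−1)^k C(7,k) = (−1)^3 C(6,3) = -20.

-20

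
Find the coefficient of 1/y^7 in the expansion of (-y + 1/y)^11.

55

General term: C(11,j)·(-y)^j·(1/y)^(11-j), with y-exponent 1j − 1(11−j) = 2j − 11.
Set 2j − 11 = -7: j = 2.
C(11,2) = 55; (-1)^2 = 1; 1^9 = 1.
Coefficient = 55 · 1 · 1 = 55.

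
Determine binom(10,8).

45

C(10,8) = C(10,2) by symmetry.
C(10,2) = (10·9) / 2! = 90 / 2 = 45.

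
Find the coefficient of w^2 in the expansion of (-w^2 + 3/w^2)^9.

General term: C(9,j)·(-w^2)^j·(3/w^2)^(9-j), with w-exponent 2j − 2(9−j) = 4j − 18.
Set 4j − 18 = 2: j = 5.
C(9,5) = 126; (-1)^5 = -1; 3^4 = 81.
Coefficient = 126 · (-1) · 81 = -10206.

-10206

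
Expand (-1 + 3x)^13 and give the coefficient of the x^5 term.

312741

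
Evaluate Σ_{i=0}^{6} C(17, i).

1 + 17 + 136 + 680 + 2380 + 6188 + 12376 = 21778.

21778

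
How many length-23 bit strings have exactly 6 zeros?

Choose the 6 positions: C(23,6) = 100947.

100947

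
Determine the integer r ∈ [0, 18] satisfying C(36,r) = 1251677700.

C(36,r) increases on 0 ≤ r ≤ 18. C(36,11) = 600805296 and C(36,12) = 1251677700, so r = 12.

12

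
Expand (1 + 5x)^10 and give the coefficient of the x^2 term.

The general term is C(10,j)·(1)^j·(5x)^(10-j); the x^2 term has j = 8.
C(10,8) = 45.
Coefficient = C(10,8) · 5^2 = 45 · 25 = 1125.

1125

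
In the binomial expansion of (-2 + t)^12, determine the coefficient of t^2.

67584

The general term is C(12,j)·(-2)^j·(t)^(12-j); the t^2 term has j = 10.
C(12,10) = 66.
Coefficient = C(12,10) · (-2)^10 = 66 · 1024 = 67584.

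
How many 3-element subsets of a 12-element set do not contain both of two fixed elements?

210

All 3-subsets: C(12,3) = 220. Those containing both fixed elements: C(10,1) = 10.
220 − 10 = 210.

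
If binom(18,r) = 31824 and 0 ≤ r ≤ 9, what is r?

7

C(18,r) increases on 0 ≤ r ≤ 9. C(18,6) = 18564 and C(18,7) = 31824, so r = 7.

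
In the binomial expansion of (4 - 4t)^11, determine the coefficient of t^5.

The general term is C(11,j)·(4)^j·(-4t)^(11-j); the t^5 term has j = 6.
C(11,6) = 462.
Coefficient = C(11,6) · 4^6 · (-4)^5 = 462 · 4096 · (-1024) = -1937768448.

-1937768448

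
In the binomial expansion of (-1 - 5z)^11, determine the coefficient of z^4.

The general term is C(11,j)·(-1)^j·(-5z)^(11-j); the z^4 term has j = 7.
C(11,7) = 330.
Coefficient = C(11,7) · (-1)^7 · (-5)^4 = 330 · (-1) · 625 = -206250.

-206250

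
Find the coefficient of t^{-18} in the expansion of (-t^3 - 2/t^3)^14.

General term: C(14,j)·(-t^3)^j·(-2/t^3)^(14-j), with t-exponent 3j − 3(14−j) = 6j − 42.
Set 6j − 42 = -18: j = 4.
C(14,4) = 1001; (-1)^4 = 1; (-2)^10 = 1024.
Coefficient = 1001 · 1 · 1024 = 1025024.

1025024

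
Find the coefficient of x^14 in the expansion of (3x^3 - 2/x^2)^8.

81648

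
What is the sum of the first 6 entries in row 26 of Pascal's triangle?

83682

1 + 26 + 325 + 2600 + 14950 + 65780 = 83682.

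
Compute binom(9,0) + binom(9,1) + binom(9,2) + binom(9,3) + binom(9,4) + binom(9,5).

1 + 9 + 36 + 84 + 126 + 126 = 382.

382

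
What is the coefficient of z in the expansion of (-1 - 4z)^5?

The general term is C(5,j)·(-1)^j·(-4z)^(5-j); the z^1 term has j = 4.
C(5,4) = 5.
Coefficient = C(5,4) · (-4)^1 = 5 · (-4) = -20.

-20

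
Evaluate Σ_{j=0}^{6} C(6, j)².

924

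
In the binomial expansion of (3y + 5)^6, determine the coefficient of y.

The general term is C(6,j)·(3y)^j·(5)^(6-j); the y^1 term has j = 1.
C(6,1) = 6.
Coefficient = C(6,1) · 3^1 · 5^5 = 6 · 3 · 3125 = 56250.

56250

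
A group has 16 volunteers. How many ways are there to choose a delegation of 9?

This is C(16,9) = 11440.

11440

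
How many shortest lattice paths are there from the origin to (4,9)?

715

Each path is a sequence of 13 steps with 4 rights: C(13,4) = 715.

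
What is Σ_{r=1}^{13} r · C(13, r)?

Differentiating (1+x)^13 and setting x=1: Σ r·C(13,r) = 13·2^12 = 53248.

53248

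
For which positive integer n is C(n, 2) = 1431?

54

n(n−1)/2 = 1431 ⇒ n(n−1) = 2862. Since 54·53 = 2862, n = 54.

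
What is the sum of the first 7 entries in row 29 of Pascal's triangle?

621616

1 + 29 + 406 + 3654 + 23751 + 118755 + 475020 = 621616.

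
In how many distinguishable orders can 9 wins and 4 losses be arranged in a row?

Choose positions for the wins: C(13,9) = 715.

715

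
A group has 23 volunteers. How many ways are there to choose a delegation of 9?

817190

This is C(23,9) = 817190.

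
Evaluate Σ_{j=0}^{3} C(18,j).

988

1 + 18 + 153 + 816 = 988.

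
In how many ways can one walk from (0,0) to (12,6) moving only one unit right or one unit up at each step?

18564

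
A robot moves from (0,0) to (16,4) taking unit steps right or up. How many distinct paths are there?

4845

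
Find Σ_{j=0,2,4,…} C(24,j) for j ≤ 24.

Even-j terms of row 24 sum to 2^23 = 8388608.

8388608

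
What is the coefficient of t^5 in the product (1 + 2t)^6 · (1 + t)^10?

19764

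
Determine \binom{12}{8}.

C(12,8) = C(12,4) by symmetry.
C(12,4) = (12·11·10·9) / 4! = 11880 / 24 = 495.

495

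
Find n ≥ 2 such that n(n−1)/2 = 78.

n(n−1)/2 = 78 ⇒ n(n−1) = 156. Since 13·12 = 156, n = 13.

13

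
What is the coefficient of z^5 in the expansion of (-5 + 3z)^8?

-1701000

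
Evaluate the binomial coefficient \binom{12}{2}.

C(12,2) = (12·11) / 2! = 132 / 2 = 66.

66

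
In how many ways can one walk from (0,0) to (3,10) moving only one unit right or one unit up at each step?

Each path is a sequence of 13 steps with 3 rights: C(13,3) = 286.

286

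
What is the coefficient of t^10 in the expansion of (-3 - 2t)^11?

The general term is C(11,j)·(-3)^j·(-2t)^(11-j); the t^10 term has j = 1.
C(11,1) = 11.
Coefficient = C(11,1) · (-3)^1 · (-2)^10 = 11 · (-3) · 1024 = -33792.

-33792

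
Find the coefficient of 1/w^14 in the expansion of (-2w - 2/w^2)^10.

46080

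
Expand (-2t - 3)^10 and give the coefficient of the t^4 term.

The general term is C(10,j)·(-2t)^j·(-3)^(10-j); the t^4 term has j = 4.
C(10,4) = 210.
Coefficient = C(10,4) · (-2)^4 · (-3)^6 = 210 · 16 · 729 = 2449440.

2449440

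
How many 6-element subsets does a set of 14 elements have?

3003

C(14,6) = (14·13·12·11·10·9) / 6! = 2162160 / 720 = 3003.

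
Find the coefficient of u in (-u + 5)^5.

-3125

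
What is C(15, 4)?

1365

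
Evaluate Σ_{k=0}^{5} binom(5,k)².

Σ C(5,k)² is the coefficient of x^5 in (1+x)^5(1+x)^5 = (1+x)^10, i.e. C(10,5) = 252.

252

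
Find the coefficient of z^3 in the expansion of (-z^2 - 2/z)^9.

General term: C(9,j)·(-z^2)^j·(-2/z)^(9-j), with z-exponent 2j − 1(9−j) = 3j − 9.
Set 3j − 9 = 3: j = 4.
C(9,4) = 126; (-1)^4 = 1; (-2)^5 = -32.
Coefficient = 126 · 1 · (-32) = -4032.

-4032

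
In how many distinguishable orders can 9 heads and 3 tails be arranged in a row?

Choose positions for the heads: C(12,9) = 220.

220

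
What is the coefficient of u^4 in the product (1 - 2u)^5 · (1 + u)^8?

70

Coefficient of u^4 = Σ_{j} C(5,j)·(-2)^j·C(8,4-j)·1^(4-j) for j from 0 to 4.
= 70 + (-560) + 1120 + (-640) + 80 = 70.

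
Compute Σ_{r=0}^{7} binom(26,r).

1 + 26 + 325 + 2600 + 14950 + 65780 + 230230 + 657800 = 971712.

971712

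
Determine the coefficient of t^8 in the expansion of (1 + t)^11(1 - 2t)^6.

1045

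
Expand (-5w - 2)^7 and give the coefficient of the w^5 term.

The general term is C(7,j)·(-5w)^j·(-2)^(7-j); the w^5 term has j = 5.
C(7,5) = 21.
Coefficient = C(7,5) · (-5)^5 · (-2)^2 = 21 · (-3125) · 4 = -262500.

-262500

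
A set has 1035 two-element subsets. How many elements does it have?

46

n(n−1)/2 = 1035 ⇒ n(n−1) = 2070. Since 46·45 = 2070, n = 46.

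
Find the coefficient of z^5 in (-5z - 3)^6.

56250

The general term is C(6,j)·(-5z)^j·(-3)^(6-j); the z^5 term has j = 5.
C(6,5) = 6.
Coefficient = C(6,5) · (-5)^5 · (-3)^1 = 6 · (-3125) · (-3) = 56250.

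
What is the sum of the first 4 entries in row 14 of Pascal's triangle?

1 + 14 + 91 + 364 = 470.

470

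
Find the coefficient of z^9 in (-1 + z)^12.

The general term is C(12,j)·(-1)^j·(z)^(12-j); the z^9 term has j = 3.
C(12,3) = 220.
Coefficient = C(12,3) · (-1)^3 = 220 · (-1) = -220.

-220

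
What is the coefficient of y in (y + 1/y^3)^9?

General term: C(9,j)·(y)^j·(1/y^3)^(9-j), with y-exponent 1j − 3(9−j) = 4j − 27.
Set 4j − 27 = 1: j = 7.
C(9,7) = 36; 1^7 = 1; 1^2 = 1.
Coefficient = 36 · 1 · 1 = 36.

36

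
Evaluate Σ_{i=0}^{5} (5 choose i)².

252

Σ C(5,i)² is the coefficient of x^5 in (1+x)^5(1+x)^5 = (1+x)^10, i.e. C(10,5) = 252.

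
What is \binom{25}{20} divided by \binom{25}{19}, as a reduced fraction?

3/10

C(n,k+1)/C(n,k) = (n−k)/(k+1) = (25−19)/(19+1) = 6/20 = 3/10.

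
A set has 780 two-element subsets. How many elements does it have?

40

n(n−1)/2 = 780 ⇒ n(n−1) = 1560. Since 40·39 = 1560, n = 40.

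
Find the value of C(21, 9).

293930

C(21,9) = (21·20·19·18·17·16·15·14·13) / 9! = 106661318400 / 362880 = 293930.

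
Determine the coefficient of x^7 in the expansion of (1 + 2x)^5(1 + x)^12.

Coefficient of x^7 = Σ_{j} C(5,j)·2^j·C(12,7-j)·1^(7-j) for j from 0 to 5.
= 792 + 9240 + 31680 + 39600 + 17600 + 2112 = 101024.

101024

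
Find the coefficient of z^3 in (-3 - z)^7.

The general term is C(7,j)·(-3)^j·(-z)^(7-j); the z^3 term has j = 4.
C(7,4) = 35.
Coefficient = C(7,4) · (-3)^4 · (-1)^3 = 35 · 81 · (-1) = -2835.

-2835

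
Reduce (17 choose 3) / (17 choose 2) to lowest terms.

C(n,k+1)/C(n,k) = (n−k)/(k+1) = (17−2)/(2+1) = 15/3 = 5.

5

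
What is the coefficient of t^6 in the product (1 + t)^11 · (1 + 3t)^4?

46101

Coefficient of t^6 = Σ_{j} C(11,j)·1^j·C(4,6-j)·3^(6-j) for j from 2 to 6.
= 4455 + 17820 + 17820 + 5544 + 462 = 46101.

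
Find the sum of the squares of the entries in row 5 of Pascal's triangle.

252

Σ C(5,i)² is the coefficient of x^5 in (1+x)^5(1+x)^5 = (1+x)^10, i.e. C(10,5) = 252.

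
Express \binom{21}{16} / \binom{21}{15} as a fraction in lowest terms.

3/8

C(n,k+1)/C(n,k) = (n−k)/(k+1) = (21−15)/(15+1) = 6/16 = 3/8.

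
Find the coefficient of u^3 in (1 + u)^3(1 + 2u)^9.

1159

Coefficient of u^3 = Σ_{j} C(3,j)·1^j·C(9,3-j)·2^(3-j) for j from 0 to 3.
= 672 + 432 + 54 + 1 = 1159.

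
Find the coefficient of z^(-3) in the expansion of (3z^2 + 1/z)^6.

General term: C(6,j)·(3z^2)^j·(1/z)^(6-j), with z-exponent 2j − 1(6−j) = 3j − 6.
Set 3j − 6 = -3: j = 1.
C(6,1) = 6; 3^1 = 3; 1^5 = 1.
Coefficient = 6 · 3 · 1 = 18.

18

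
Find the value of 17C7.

19448

C(17,7) = (17·16·15·14·13·12·11) / 7! = 98017920 / 5040 = 19448.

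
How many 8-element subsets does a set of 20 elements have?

125970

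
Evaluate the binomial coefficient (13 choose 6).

1716

C(13,6) = (13·12·11·10·9·8) / 6! = 1235520 / 720 = 1716.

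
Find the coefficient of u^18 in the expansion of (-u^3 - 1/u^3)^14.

1001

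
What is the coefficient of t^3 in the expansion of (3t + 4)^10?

53084160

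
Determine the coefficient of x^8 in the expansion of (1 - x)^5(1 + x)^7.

-5

Coefficient of x^8 = Σ_{j} C(5,j)·(-1)^j·C(7,8-j)·1^(8-j) for j from 1 to 5.
= (-5) + 70 + (-210) + 175 + (-35) = -5.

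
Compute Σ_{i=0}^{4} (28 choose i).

24158

1 + 28 + 378 + 3276 + 20475 = 24158.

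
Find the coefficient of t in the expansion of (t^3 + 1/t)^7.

21

General term: C(7,j)·(t^3)^j·(1/t)^(7-j), with t-exponent 3j − 1(7−j) = 4j − 7.
Set 4j − 7 = 1: j = 2.
C(7,2) = 21; 1^2 = 1; 1^5 = 1.
Coefficient = 21 · 1 · 1 = 21.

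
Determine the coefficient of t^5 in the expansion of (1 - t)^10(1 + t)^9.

Coefficient of t^5 = Σ_{j} C(10,j)·(-1)^j·C(9,5-j)·1^(5-j) for j from 0 to 5.
= 126 + (-1260) + 3780 + (-4320) + 1890 + (-252) = -36.

-36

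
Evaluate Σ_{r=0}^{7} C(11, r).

1816

1 + 11 + 55 + 165 + 330 + 462 + 462 + 330 = 1816.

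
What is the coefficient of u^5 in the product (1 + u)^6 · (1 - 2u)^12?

Coefficient of u^5 = Σ_{j} C(6,j)·1^j·C(12,5-j)·(-2)^(5-j) for j from 0 to 5.
= (-25344) + 47520 + (-26400) + 5280 + (-360) + 6 = 702.

702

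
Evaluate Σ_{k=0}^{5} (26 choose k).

83682

1 + 26 + 325 + 2600 + 14950 + 65780 = 83682.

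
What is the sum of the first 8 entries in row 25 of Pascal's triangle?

1 + 25 + 300 + 2300 + 12650 + 53130 + 177100 + 480700 = 726206.

726206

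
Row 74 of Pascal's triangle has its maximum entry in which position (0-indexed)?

C(74,m) is maximized at m = 74/2 = 37.

37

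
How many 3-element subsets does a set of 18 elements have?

C(18,3) = (18·17·16) / 3! = 4896 / 6 = 816.

816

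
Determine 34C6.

1344904

C(34,6) = (34·33·32·31·30·29) / 6! = 968330880 / 720 = 1344904.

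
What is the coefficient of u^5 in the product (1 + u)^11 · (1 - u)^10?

45

Coefficient of u^5 = Σ_{j} C(11,j)·1^j·C(10,5-j)·(-1)^(5-j) for j from 0 to 5.
= (-252) + 2310 + (-6600) + 7425 + (-3300) + 462 = 45.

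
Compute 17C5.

6188

C(17,5) = (17·16·15·14·13) / 5! = 742560 / 120 = 6188.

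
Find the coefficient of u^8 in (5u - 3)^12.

15662109375

The general term is C(12,j)·(5u)^j·(-3)^(12-j); the u^8 term has j = 8.
C(12,8) = 495.
Coefficient = C(12,8) · 5^8 · (-3)^4 = 495 · 390625 · 81 = 15662109375.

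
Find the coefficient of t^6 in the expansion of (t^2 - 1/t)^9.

General term: C(9,j)·(t^2)^j·(-1/t)^(9-j), with t-exponent 2j − 1(9−j) = 3j − 9.
Set 3j − 9 = 6: j = 5.
C(9,5) = 126; 1^5 = 1; (-1)^4 = 1.
Coefficient = 126 · 1 · 1 = 126.

126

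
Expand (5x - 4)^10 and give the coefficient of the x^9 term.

-78125000

The general term is C(10,j)·(5x)^j·(-4)^(10-j); the x^9 term has j = 9.
C(10,9) = 10.
Coefficient = C(10,9) · 5^9 · (-4)^1 = 10 · 1953125 · (-4) = -78125000.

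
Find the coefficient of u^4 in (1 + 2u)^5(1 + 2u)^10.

Coefficient of u^4 = Σ_{j} C(5,j)·2^j·C(10,4-j)·2^(4-j) for j from 0 to 4.
= 3360 + 9600 + 7200 + 1600 + 80 = 21840.

21840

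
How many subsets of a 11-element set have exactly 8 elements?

Choose the 8 positions: C(11,8) = 165.

165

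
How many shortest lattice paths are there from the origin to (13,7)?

Each path is a sequence of 20 steps with 13 rights: C(20,13) = 77520.

77520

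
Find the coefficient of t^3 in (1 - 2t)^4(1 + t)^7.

3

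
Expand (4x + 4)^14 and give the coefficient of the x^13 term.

The general term is C(14,j)·(4x)^j·(4)^(14-j); the x^13 term has j = 13.
C(14,13) = 14.
Coefficient = C(14,13) · 4^13 · 4^1 = 14 · 67108864 · 4 = 3758096384.

3758096384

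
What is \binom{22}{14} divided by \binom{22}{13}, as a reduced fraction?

C(n,k+1)/C(n,k) = (n−k)/(k+1) = (22−13)/(13+1) = 9/14.

9/14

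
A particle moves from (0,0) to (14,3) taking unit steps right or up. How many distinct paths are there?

680

Each path is a sequence of 17 steps with 14 rights: C(17,14) = 680.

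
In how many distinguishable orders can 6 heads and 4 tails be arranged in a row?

210

Choose positions for the heads: C(10,6) = 210.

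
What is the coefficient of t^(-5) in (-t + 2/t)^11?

General term: C(11,j)·(-t)^j·(2/t)^(11-j), with t-exponent 1j − 1(11−j) = 2j − 11.
Set 2j − 11 = -5: j = 3.
C(11,3) = 165; (-1)^3 = -1; 2^8 = 256.
Coefficient = 165 · (-1) · 256 = -42240.

-42240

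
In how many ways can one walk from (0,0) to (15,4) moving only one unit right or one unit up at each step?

3876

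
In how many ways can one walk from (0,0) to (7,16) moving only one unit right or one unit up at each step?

Each path is a sequence of 23 steps with 7 rights: C(23,7) = 245157.

245157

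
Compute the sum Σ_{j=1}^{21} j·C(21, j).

Differentiating (1+x)^21 and setting x=1: Σ j·C(21,j) = 21·2^20 = 22020096.

22020096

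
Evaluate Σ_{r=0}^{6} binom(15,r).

1 + 15 + 105 + 455 + 1365 + 3003 + 5005 = 9949.

9949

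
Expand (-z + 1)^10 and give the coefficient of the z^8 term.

The general term is C(10,j)·(-z)^j·(1)^(10-j); the z^8 term has j = 8.
C(10,8) = 45.
Coefficient = C(10,8) = 45.

45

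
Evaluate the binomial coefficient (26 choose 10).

5311735

C(26,10) = (26·25·24·23·22·21·20·19·18·17) / 10! = 19275223968000 / 3628800 = 5311735.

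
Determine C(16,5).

4368

C(16,5) = (16·15·14·13·12) / 5! = 524160 / 120 = 4368.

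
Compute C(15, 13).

105

C(15,13) = C(15,2) by symmetry.
C(15,2) = (15·14) / 2! = 210 / 2 = 105.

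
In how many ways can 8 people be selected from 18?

43758

This is C(18,8) = 43758.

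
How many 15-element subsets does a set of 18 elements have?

C(18,15) = C(18,3) by symmetry.
C(18,3) = (18·17·16) / 3! = 4896 / 6 = 816.

816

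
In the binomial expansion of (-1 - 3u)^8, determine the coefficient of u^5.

13608

The general term is C(8,j)·(-1)^j·(-3u)^(8-j); the u^5 term has j = 3.
C(8,3) = 56.
Coefficient = C(8,3) · (-1)^3 · (-3)^5 = 56 · (-1) · (-243) = 13608.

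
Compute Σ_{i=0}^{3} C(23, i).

1 + 23 + 253 + 1771 = 2048.

2048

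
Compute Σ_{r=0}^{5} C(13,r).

2380

1 + 13 + 78 + 286 + 715 + 1287 = 2380.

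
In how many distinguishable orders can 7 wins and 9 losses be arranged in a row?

11440

Choose positions for the wins: C(16,7) = 11440.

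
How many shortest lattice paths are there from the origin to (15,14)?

Each path is a sequence of 29 steps with 15 rights: C(29,15) = 77558760.

77558760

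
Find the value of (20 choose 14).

C(20,14) = C(20,6) by symmetry.
C(20,6) = (20·19·18·17·16·15) / 6! = 27907200 / 720 = 38760.

38760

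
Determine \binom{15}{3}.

455

C(15,3) = (15·14·13) / 3! = 2730 / 6 = 455.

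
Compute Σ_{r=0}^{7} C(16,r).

1 + 16 + 120 + 560 + 1820 + 4368 + 8008 + 11440 = 26333.

26333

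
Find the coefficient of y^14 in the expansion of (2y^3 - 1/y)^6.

General term: C(6,j)·(2y^3)^j·(-1/y)^(6-j), with y-exponent 3j − 1(6−j) = 4j − 6.
Set 4j − 6 = 14: j = 5.
C(6,5) = 6; 2^5 = 32; (-1)^1 = -1.
Coefficient = 6 · 32 · (-1) = -192.

-192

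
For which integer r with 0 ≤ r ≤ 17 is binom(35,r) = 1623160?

C(35,r) increases on 0 ≤ r ≤ 17. C(35,5) = 324632 and C(35,6) = 1623160, so r = 6.

6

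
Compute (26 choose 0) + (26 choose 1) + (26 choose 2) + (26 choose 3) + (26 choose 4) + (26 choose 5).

1 + 26 + 325 + 2600 + 14950 + 65780 = 83682.

83682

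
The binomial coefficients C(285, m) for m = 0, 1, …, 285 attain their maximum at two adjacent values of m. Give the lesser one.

142

For odd n = 285, C(285,m) peaks at m = (n−1)/2 and (n+1)/2; the lesser is 142.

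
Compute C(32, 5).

201376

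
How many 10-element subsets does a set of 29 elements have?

20030010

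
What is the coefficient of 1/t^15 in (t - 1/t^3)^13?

-1716

General term: C(13,j)·(t)^j·(-1/t^3)^(13-j), with t-exponent 1j − 3(13−j) = 4j − 39.
Set 4j − 39 = -15: j = 6.
C(13,6) = 1716; 1^6 = 1; (-1)^7 = -1.
Coefficient = 1716 · 1 · (-1) = -1716.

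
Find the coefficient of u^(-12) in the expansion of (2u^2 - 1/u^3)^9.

672

General term: C(9,j)·(2u^2)^j·(-1/u^3)^(9-j), with u-exponent 2j − 3(9−j) = 5j − 27.
Set 5j − 27 = -12: j = 3.
C(9,3) = 84; 2^3 = 8; (-1)^6 = 1.
Coefficient = 84 · 8 · 1 = 672.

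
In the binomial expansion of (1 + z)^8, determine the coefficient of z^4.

70

The general term is C(8,j)·(1)^j·(z)^(8-j); the z^4 term has j = 4.
C(8,4) = 70.
Coefficient = C(8,4) = 70.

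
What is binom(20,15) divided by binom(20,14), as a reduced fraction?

2/5

C(n,k+1)/C(n,k) = (n−k)/(k+1) = (20−14)/(14+1) = 6/15 = 2/5.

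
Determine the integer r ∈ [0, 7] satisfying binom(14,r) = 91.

2

C(14,r) increases on 0 ≤ r ≤ 7. C(14,1) = 14 and C(14,2) = 91, so r = 2.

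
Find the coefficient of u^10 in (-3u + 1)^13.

The general term is C(13,j)·(-3u)^j·(1)^(13-j); the u^10 term has j = 10.
C(13,10) = 286.
Coefficient = C(13,10) · (-3)^10 = 286 · 59049 = 16888014.

16888014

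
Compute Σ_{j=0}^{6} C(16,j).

14893

1 + 16 + 120 + 560 + 1820 + 4368 + 8008 = 14893.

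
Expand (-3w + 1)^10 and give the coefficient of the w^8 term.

The general term is C(10,j)·(-3w)^j·(1)^(10-j); the w^8 term has j = 8.
C(10,8) = 45.
Coefficient = C(10,8) · (-3)^8 = 45 · 6561 = 295245.

295245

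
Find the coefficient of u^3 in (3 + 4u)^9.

The general term is C(9,j)·(3)^j·(4u)^(9-j); the u^3 term has j = 6.
C(9,6) = 84.
Coefficient = C(9,6) · 3^6 · 4^3 = 84 · 729 · 64 = 3919104.

3919104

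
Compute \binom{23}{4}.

8855

C(23,4) = (23·22·21·20) / 4! = 212520 / 24 = 8855.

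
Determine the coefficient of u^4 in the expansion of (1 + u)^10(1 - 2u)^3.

Coefficient of u^4 = Σ_{j} C(10,j)·1^j·C(3,4-j)·(-2)^(4-j) for j from 1 to 4.
= (-80) + 540 + (-720) + 210 = -50.

-50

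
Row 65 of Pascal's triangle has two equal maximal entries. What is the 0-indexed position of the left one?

32

For odd n = 65, C(65,j) peaks at j = (n−1)/2 and (n+1)/2; the lesser is 32.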